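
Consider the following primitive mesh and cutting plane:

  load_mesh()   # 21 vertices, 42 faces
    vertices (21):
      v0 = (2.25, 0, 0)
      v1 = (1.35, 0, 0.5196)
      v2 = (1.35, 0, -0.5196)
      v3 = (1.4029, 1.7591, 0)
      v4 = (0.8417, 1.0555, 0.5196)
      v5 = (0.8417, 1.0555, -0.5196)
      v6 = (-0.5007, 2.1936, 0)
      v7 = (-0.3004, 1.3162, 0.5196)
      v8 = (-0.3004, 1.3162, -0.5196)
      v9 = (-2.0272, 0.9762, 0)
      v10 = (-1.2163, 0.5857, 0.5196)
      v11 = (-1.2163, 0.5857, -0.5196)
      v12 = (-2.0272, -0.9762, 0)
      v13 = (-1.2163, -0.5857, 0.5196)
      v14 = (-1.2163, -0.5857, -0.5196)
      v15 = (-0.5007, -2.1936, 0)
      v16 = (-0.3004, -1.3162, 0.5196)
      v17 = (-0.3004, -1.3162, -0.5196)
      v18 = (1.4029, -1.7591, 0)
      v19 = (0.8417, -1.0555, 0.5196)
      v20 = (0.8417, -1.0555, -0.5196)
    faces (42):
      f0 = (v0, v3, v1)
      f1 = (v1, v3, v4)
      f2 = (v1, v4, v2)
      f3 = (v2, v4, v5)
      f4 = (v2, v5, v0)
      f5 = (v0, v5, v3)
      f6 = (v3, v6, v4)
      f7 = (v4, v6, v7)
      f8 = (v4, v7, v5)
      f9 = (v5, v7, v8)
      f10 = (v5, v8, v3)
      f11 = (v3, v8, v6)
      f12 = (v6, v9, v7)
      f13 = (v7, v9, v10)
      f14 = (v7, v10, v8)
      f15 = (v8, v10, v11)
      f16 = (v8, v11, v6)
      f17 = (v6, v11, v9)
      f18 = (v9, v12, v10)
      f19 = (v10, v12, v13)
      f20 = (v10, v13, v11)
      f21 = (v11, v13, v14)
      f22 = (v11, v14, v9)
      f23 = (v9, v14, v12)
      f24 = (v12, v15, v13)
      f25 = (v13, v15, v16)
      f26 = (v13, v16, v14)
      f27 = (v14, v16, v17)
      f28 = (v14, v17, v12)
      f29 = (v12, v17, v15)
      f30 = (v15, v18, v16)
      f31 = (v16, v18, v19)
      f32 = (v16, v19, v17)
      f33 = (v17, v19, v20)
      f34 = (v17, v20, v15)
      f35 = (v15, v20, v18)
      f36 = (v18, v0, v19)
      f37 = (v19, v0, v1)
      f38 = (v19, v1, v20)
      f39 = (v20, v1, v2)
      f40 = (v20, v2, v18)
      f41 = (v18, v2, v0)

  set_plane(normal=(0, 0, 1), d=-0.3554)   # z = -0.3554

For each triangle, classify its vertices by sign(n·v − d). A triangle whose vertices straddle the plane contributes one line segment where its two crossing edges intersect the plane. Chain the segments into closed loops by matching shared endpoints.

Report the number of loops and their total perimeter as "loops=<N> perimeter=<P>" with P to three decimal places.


loops=2 perimeter=18.129

Straddling triangles (28 of 42):
  (v1,v4,v2) [++-] → (1.26969, 0.166776, -0.3554)–(1.35, 0, -0.3554)  len=0.1851
  (v2,v4,v5) [-+-] → (1.26969, 0.166776, -0.3554)–(0.8417, 1.0555, -0.3554)  len=0.9864
  (v2,v5,v0) [--+] → (1.28674, 0.721949, -0.3554)–(1.63441, 0, -0.3554)  len=0.8013
  (v0,v5,v3) [+-+] → (1.28674, 0.721949, -0.3554)–(1.01905, 1.27785, -0.3554)  len=0.6170
  (v4,v7,v5) [++-] → (0.661241, 1.09669, -0.3554)–(0.8417, 1.0555, -0.3554)  len=0.1851
  (v5,v7,v8) [-+-] → (0.661241, 1.09669, -0.3554)–(-0.3004, 1.3162, -0.3554)  len=0.9864
  (v5,v8,v3) [--+] → (0.237864, 1.45616, -0.3554)–(1.01905, 1.27785, -0.3554)  len=0.8013
  (v3,v8,v6) [+-+] → (0.237864, 1.45616, -0.3554)–(-0.363697, 1.59347, -0.3554)  len=0.6170
  (v7,v10,v8) [++-] → (-0.445118, 1.20078, -0.3554)–(-0.3004, 1.3162, -0.3554)  len=0.1851
  (v8,v10,v11) [-+-] → (-0.445118, 1.20078, -0.3554)–(-1.2163, 0.5857, -0.3554)  len=0.9864
  (v8,v11,v6) [--+] → (-0.990162, 1.09382, -0.3554)–(-0.363697, 1.59347, -0.3554)  len=0.8013
  (v6,v11,v9) [+-+] → (-0.990162, 1.09382, -0.3554)–(-1.47255, 0.709103, -0.3554)  len=0.6170
  (v10,v13,v11) [++-] → (-1.2163, 0.400612, -0.3554)–(-1.2163, 0.5857, -0.3554)  len=0.1851
  (v11,v13,v14) [-+-] → (-1.2163, 0.400612, -0.3554)–(-1.2163, -0.5857, -0.3554)  len=0.9863
  (v11,v14,v9) [--+] → (-1.47255, -0.0921204, -0.3554)–(-1.47255, 0.709103, -0.3554)  len=0.8012
  (v9,v14,v12) [+-+] → (-1.47255, -0.0921204, -0.3554)–(-1.47255, -0.709103, -0.3554)  len=0.6170
  (v13,v16,v14) [++-] → (-1.07158, -0.701123, -0.3554)–(-1.2163, -0.5857, -0.3554)  len=0.1851
  (v14,v16,v17) [-+-] → (-1.07158, -0.701123, -0.3554)–(-0.3004, -1.3162, -0.3554)  len=0.9864
  (v14,v17,v12) [--+] → (-0.84609, -1.20876, -0.3554)–(-1.47255, -0.709103, -0.3554)  len=0.8013
  (v12,v17,v15) [+-+] → (-0.84609, -1.20876, -0.3554)–(-0.363697, -1.59347, -0.3554)  len=0.6170
  (v16,v19,v17) [++-] → (-0.119941, -1.27501, -0.3554)–(-0.3004, -1.3162, -0.3554)  len=0.1851
  (v17,v19,v20) [-+-] → (-0.119941, -1.27501, -0.3554)–(0.8417, -1.0555, -0.3554)  len=0.9864
  (v17,v20,v15) [--+] → (0.417485, -1.41515, -0.3554)–(-0.363697, -1.59347, -0.3554)  len=0.8013
  (v15,v20,v18) [+-+] → (0.417485, -1.41515, -0.3554)–(1.01905, -1.27785, -0.3554)  len=0.6170
  (v19,v1,v20) [++-] → (0.922015, -0.888724, -0.3554)–(0.8417, -1.0555, -0.3554)  len=0.1851
  (v20,v1,v2) [-+-] → (0.922015, -0.888724, -0.3554)–(1.35, 0, -0.3554)  len=0.9864
  (v20,v2,v18) [--+] → (1.36672, -0.555897, -0.3554)–(1.01905, -1.27785, -0.3554)  len=0.8013
  (v18,v2,v0) [+-+] → (1.36672, -0.555897, -0.3554)–(1.63441, 0, -0.3554)  len=0.6170

Chained into 2 loop(s):
  loop 1: 14 segments, perimeter = 8.2005
  loop 2: 14 segments, perimeter = 9.9281
Total perimeter = 18.129


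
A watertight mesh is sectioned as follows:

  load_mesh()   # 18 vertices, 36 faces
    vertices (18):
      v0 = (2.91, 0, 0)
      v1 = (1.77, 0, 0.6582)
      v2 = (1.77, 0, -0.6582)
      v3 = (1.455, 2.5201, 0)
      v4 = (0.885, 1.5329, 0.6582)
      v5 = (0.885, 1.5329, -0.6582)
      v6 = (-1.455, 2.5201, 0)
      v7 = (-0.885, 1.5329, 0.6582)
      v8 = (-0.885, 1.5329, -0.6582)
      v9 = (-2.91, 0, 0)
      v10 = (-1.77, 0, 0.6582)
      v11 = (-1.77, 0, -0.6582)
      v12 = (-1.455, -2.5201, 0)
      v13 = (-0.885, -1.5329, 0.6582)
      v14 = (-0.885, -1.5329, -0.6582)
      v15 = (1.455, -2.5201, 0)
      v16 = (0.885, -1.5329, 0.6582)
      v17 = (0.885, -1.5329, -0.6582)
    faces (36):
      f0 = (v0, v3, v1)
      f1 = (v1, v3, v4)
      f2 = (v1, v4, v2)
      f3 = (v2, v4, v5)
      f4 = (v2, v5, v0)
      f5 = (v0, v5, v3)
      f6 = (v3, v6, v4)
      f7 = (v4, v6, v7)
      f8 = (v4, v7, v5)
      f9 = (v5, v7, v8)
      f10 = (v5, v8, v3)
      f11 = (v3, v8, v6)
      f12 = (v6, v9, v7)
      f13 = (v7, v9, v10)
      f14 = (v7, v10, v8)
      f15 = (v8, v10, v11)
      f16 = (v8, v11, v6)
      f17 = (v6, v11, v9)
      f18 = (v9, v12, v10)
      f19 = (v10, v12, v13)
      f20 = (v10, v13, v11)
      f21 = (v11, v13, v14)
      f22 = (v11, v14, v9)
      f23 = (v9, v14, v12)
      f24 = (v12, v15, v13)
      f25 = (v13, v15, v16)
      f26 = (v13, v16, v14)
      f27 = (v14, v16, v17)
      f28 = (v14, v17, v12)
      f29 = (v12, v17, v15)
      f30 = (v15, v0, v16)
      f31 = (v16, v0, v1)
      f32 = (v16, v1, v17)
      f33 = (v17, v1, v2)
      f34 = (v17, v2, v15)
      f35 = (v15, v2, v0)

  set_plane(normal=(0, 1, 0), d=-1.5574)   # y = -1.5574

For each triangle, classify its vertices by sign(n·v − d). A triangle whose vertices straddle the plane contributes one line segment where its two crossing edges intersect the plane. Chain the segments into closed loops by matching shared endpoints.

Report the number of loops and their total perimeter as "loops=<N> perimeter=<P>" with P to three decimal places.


Straddling triangles (10 of 36):
  (v9,v12,v10) [+-+] → (-2.01082, -1.5574, 0)–(-1.57533, -1.5574, 0.251438)  len=0.5029
  (v10,v12,v13) [+-+] → (-1.57533, -1.5574, 0.251438)–(-0.899146, -1.5574, 0.641865)  len=0.7808
  (v9,v14,v12) [++-] → (-0.899146, -1.5574, -0.641865)–(-2.01082, -1.5574, 0)  len=1.2837
  (v12,v15,v13) [--+] → (-0.826927, -1.5574, 0.641865)–(-0.899146, -1.5574, 0.641865)  len=0.0722
  (v13,v15,v16) [+-+] → (-0.826927, -1.5574, 0.641865)–(0.899146, -1.5574, 0.641865)  len=1.7261
  (v14,v17,v12) [++-] → (0.826927, -1.5574, -0.641865)–(-0.899146, -1.5574, -0.641865)  len=1.7261
  (v12,v17,v15) [-+-] → (0.826927, -1.5574, -0.641865)–(0.899146, -1.5574, -0.641865)  len=0.0722
  (v15,v0,v16) [-++] → (2.01082, -1.5574, 0)–(0.899146, -1.5574, 0.641865)  len=1.2837
  (v17,v2,v15) [++-] → (1.57533, -1.5574, -0.251438)–(0.899146, -1.5574, -0.641865)  len=0.7808
  (v15,v2,v0) [-++] → (1.57533, -1.5574, -0.251438)–(2.01082, -1.5574, 0)  len=0.5029

Chained into 1 loop(s):
  loop 1: 10 segments, perimeter = 8.7313
Total perimeter = 8.731

loops=1 perimeter=8.731


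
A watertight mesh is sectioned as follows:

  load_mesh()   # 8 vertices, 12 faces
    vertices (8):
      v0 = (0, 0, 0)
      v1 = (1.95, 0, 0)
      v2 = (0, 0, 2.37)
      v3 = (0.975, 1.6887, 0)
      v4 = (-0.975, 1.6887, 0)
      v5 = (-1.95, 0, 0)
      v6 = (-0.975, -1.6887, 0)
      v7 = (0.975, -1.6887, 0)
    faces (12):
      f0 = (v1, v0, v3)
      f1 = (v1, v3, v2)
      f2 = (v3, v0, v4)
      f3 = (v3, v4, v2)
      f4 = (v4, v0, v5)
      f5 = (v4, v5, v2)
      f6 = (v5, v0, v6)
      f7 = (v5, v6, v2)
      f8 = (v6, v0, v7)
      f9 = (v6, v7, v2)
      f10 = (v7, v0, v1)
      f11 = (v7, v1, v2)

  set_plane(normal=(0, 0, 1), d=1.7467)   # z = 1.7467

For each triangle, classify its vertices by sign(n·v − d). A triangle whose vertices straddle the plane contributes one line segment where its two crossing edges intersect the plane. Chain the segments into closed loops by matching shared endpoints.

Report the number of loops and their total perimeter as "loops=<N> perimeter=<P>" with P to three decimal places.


Straddling triangles (6 of 12):
  (v1,v3,v2) [--+] → (0.256421, 0.444121, 1.7467)–(0.512842, 0, 1.7467)  len=0.5128
  (v3,v4,v2) [--+] → (-0.256421, 0.444121, 1.7467)–(0.256421, 0.444121, 1.7467)  len=0.5128
  (v4,v5,v2) [--+] → (-0.512842, 0, 1.7467)–(-0.256421, 0.444121, 1.7467)  len=0.5128
  (v5,v6,v2) [--+] → (-0.256421, -0.444121, 1.7467)–(-0.512842, 0, 1.7467)  len=0.5128
  (v6,v7,v2) [--+] → (0.256421, -0.444121, 1.7467)–(-0.256421, -0.444121, 1.7467)  len=0.5128
  (v7,v1,v2) [--+] → (0.512842, 0, 1.7467)–(0.256421, -0.444121, 1.7467)  len=0.5128

Chained into 1 loop(s):
  loop 1: 6 segments, perimeter = 3.0770
Total perimeter = 3.077

loops=1 perimeter=3.077


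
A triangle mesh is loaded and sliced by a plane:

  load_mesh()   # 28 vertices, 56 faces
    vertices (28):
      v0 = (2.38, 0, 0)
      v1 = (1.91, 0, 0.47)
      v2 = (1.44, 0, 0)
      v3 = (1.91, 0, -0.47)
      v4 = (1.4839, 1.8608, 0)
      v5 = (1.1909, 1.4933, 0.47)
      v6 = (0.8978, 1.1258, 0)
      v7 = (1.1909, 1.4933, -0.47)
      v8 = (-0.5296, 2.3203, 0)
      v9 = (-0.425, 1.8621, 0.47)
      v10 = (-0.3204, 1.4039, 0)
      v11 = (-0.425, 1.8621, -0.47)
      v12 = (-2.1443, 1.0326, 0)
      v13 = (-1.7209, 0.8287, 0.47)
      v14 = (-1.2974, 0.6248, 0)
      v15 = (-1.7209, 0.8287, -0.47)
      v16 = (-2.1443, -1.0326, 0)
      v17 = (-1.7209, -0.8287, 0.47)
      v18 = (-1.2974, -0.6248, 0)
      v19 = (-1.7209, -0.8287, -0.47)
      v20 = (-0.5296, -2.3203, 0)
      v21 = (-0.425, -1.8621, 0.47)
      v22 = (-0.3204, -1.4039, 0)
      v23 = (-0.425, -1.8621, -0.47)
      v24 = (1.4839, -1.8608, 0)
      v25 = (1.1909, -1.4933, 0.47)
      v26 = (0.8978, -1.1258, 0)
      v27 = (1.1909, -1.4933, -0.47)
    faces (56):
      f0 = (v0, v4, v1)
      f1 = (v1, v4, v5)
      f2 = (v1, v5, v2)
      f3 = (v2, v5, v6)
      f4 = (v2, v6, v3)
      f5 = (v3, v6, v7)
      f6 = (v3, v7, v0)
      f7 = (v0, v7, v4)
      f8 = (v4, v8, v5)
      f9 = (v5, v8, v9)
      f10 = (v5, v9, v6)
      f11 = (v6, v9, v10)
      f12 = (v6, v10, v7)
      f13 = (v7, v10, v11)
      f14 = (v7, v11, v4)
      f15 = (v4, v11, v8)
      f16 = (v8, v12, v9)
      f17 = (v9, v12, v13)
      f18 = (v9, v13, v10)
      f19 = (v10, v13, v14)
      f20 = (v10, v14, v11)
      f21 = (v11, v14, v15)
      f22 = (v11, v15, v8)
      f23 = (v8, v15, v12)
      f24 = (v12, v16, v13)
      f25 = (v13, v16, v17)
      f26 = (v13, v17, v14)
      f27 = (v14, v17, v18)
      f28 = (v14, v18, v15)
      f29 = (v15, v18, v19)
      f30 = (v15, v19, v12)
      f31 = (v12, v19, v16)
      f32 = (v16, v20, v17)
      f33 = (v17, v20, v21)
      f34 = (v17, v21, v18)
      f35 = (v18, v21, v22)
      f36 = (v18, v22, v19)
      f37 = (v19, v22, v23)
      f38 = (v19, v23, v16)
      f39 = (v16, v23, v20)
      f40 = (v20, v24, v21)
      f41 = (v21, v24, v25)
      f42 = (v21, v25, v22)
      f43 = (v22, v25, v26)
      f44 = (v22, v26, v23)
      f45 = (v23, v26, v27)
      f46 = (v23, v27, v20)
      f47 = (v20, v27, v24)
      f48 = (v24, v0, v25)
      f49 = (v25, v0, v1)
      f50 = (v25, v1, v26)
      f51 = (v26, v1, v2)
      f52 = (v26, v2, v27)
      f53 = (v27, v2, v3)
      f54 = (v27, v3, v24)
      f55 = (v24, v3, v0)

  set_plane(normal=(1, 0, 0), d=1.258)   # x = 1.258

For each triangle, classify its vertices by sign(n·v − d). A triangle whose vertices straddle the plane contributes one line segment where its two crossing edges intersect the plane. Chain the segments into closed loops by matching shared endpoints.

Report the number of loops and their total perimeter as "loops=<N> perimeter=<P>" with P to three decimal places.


Straddling triangles (20 of 56):
  (v1,v4,v5) [++-] → (1.258, 1.57746, 0.362365)–(1.258, 1.35396, 0.47)  len=0.2481
  (v1,v5,v2) [+-+] → (1.258, 1.35396, 0.47)–(1.258, 1.09105, 0.343396)  len=0.2918
  (v2,v5,v6) [+--] → (1.258, 1.09105, 0.343396)–(1.258, 0.377897, 0)  len=0.7915
  (v2,v6,v3) [+-+] → (1.258, 0.377897, 0)–(1.258, 0.725174, -0.167254)  len=0.3855
  (v3,v6,v7) [+--] → (1.258, 0.725174, -0.167254)–(1.258, 1.35396, -0.47)  len=0.6979
  (v3,v7,v0) [+-+] → (1.258, 1.35396, -0.47)–(1.258, 1.40903, -0.443478)  len=0.0611
  (v0,v7,v4) [+-+] → (1.258, 1.40903, -0.443478)–(1.258, 1.57746, -0.362365)  len=0.1869
  (v4,v8,v5) [+--] → (1.258, 1.91235, 0)–(1.258, 1.57746, 0.362365)  len=0.4934
  (v7,v11,v4) [--+] → (1.258, 1.86095, -0.05562)–(1.258, 1.57746, -0.362365)  len=0.4177
  (v4,v11,v8) [+--] → (1.258, 1.86095, -0.05562)–(1.258, 1.91235, 0)  len=0.0757
  (v20,v24,v21) [-+-] → (1.258, -1.91235, 0)–(1.258, -1.86095, 0.05562)  len=0.0757
  (v21,v24,v25) [-+-] → (1.258, -1.86095, 0.05562)–(1.258, -1.57746, 0.362365)  len=0.4177
  (v20,v27,v24) [--+] → (1.258, -1.57746, -0.362365)–(1.258, -1.91235, 0)  len=0.4934
  (v24,v0,v25) [++-] → (1.258, -1.40903, 0.443478)–(1.258, -1.57746, 0.362365)  len=0.1869
  (v25,v0,v1) [-++] → (1.258, -1.40903, 0.443478)–(1.258, -1.35396, 0.47)  len=0.0611
  (v25,v1,v26) [-+-] → (1.258, -1.35396, 0.47)–(1.258, -0.725174, 0.167254)  len=0.6979
  (v26,v1,v2) [-++] → (1.258, -0.725174, 0.167254)–(1.258, -0.377897, 0)  len=0.3855
  (v26,v2,v27) [-+-] → (1.258, -0.377897, 0)–(1.258, -1.09105, -0.343396)  len=0.7915
  (v27,v2,v3) [-++] → (1.258, -1.09105, -0.343396)–(1.258, -1.35396, -0.47)  len=0.2918
  (v27,v3,v24) [-++] → (1.258, -1.35396, -0.47)–(1.258, -1.57746, -0.362365)  len=0.2481

Chained into 2 loop(s):
  loop 1: 10 segments, perimeter = 3.6496
  loop 2: 10 segments, perimeter = 3.6496
Total perimeter = 7.299

loops=2 perimeter=7.299


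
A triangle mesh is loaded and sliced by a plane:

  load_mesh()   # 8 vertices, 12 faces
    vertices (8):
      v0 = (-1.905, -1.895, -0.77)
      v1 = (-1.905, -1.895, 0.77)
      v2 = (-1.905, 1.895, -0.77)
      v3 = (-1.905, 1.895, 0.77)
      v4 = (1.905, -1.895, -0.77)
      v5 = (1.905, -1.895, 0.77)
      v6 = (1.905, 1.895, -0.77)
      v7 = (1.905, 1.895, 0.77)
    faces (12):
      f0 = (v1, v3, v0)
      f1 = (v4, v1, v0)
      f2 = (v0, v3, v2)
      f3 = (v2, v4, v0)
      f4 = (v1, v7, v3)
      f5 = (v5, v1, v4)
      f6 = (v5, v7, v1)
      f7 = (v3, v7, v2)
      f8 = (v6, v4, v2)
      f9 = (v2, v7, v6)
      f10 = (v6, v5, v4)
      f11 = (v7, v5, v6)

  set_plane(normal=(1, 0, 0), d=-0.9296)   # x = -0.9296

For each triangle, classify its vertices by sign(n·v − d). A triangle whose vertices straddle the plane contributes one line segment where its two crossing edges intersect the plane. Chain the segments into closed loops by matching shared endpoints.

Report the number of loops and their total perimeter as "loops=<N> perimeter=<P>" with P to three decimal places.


loops=1 perimeter=10.660

Straddling triangles (8 of 12):
  (v4,v1,v0) [+--] → (-0.9296, -1.895, 0.375744)–(-0.9296, -1.895, -0.77)  len=1.1457
  (v2,v4,v0) [-+-] → (-0.9296, 0.92472, -0.77)–(-0.9296, -1.895, -0.77)  len=2.8197
  (v1,v7,v3) [-+-] → (-0.9296, -0.92472, 0.77)–(-0.9296, 1.895, 0.77)  len=2.8197
  (v5,v1,v4) [+-+] → (-0.9296, -1.895, 0.77)–(-0.9296, -1.895, 0.375744)  len=0.3943
  (v5,v7,v1) [++-] → (-0.9296, -0.92472, 0.77)–(-0.9296, -1.895, 0.77)  len=0.9703
  (v3,v7,v2) [-+-] → (-0.9296, 1.895, 0.77)–(-0.9296, 1.895, -0.375744)  len=1.1457
  (v6,v4,v2) [++-] → (-0.9296, 0.92472, -0.77)–(-0.9296, 1.895, -0.77)  len=0.9703
  (v2,v7,v6) [-++] → (-0.9296, 1.895, -0.375744)–(-0.9296, 1.895, -0.77)  len=0.3943

Chained into 1 loop(s):
  loop 1: 8 segments, perimeter = 10.6600
Total perimeter = 10.660


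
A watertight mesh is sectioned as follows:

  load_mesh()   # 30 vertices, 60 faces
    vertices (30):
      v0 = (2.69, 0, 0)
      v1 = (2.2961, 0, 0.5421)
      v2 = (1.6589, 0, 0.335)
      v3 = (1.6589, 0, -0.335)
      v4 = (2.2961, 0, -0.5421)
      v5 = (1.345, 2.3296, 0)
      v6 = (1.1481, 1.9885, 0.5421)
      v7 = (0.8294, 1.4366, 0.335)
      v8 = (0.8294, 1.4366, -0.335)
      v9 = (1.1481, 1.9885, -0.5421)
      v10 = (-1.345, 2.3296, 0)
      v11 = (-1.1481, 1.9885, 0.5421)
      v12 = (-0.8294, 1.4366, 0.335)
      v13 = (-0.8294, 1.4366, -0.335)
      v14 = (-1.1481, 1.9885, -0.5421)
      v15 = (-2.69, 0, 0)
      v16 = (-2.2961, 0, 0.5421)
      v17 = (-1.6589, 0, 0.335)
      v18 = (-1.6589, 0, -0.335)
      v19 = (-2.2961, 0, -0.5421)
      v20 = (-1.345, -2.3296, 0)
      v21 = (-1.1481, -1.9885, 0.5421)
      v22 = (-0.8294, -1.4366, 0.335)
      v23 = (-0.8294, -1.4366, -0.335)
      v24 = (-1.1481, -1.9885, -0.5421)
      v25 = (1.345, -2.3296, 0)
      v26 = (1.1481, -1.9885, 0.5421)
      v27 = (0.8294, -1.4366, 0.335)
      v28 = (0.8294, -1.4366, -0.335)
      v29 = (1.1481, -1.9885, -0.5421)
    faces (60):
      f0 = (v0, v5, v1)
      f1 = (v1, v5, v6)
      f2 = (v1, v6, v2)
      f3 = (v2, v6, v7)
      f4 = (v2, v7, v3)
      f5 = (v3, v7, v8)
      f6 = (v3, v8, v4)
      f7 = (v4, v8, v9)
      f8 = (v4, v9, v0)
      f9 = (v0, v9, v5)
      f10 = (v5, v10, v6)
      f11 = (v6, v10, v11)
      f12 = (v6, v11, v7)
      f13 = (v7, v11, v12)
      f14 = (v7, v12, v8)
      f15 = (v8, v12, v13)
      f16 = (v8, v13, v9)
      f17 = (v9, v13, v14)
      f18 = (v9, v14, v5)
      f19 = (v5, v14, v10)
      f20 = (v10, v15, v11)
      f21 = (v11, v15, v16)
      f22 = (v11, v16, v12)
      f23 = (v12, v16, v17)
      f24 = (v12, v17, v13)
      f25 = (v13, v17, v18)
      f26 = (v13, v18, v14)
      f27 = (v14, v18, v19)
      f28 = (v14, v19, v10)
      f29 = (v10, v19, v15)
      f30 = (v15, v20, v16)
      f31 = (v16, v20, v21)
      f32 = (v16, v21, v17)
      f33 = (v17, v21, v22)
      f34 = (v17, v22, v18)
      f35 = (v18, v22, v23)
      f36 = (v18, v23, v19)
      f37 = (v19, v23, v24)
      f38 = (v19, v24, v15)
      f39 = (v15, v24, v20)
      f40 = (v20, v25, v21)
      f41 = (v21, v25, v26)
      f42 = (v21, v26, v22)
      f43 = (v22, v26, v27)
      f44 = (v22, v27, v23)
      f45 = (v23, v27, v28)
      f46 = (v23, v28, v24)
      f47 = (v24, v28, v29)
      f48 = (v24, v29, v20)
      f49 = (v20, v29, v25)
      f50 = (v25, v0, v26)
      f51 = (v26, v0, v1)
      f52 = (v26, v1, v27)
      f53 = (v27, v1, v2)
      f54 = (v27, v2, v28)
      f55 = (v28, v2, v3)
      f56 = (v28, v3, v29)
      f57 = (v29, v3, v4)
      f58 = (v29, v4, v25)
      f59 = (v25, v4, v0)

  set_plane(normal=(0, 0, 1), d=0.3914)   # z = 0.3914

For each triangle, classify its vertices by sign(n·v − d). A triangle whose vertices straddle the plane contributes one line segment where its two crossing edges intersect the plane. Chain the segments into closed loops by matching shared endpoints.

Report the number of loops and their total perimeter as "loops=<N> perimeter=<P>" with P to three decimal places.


Straddling triangles (24 of 60):
  (v0,v5,v1) [--+] → (2.0317, 0.647612, 0.3914)–(2.4056, 0, 0.3914)  len=0.7478
  (v1,v5,v6) [+-+] → (2.0317, 0.647612, 0.3914)–(1.20284, 2.08332, 0.3914)  len=1.6578
  (v1,v6,v2) [++-] → (1.51979, 0.541533, 0.3914)–(1.83243, 0, 0.3914)  len=0.6253
  (v2,v6,v7) [-+-] → (1.51979, 0.541533, 0.3914)–(0.916192, 1.5869, 0.3914)  len=1.2071
  (v5,v10,v6) [--+] → (0.455036, 2.08332, 0.3914)–(1.20284, 2.08332, 0.3914)  len=0.7478
  (v6,v10,v11) [+-+] → (0.455036, 2.08332, 0.3914)–(-1.20284, 2.08332, 0.3914)  len=1.6579
  (v6,v11,v7) [++-] → (0.290863, 1.5869, 0.3914)–(0.916192, 1.5869, 0.3914)  len=0.6253
  (v7,v11,v12) [-+-] → (0.290863, 1.5869, 0.3914)–(-0.916192, 1.5869, 0.3914)  len=1.2071
  (v10,v15,v11) [--+] → (-1.57674, 1.43571, 0.3914)–(-1.20284, 2.08332, 0.3914)  len=0.7478
  (v11,v15,v16) [+-+] → (-1.57674, 1.43571, 0.3914)–(-2.4056, 0, 0.3914)  len=1.6578
  (v11,v16,v12) [++-] → (-1.22883, 1.04537, 0.3914)–(-0.916192, 1.5869, 0.3914)  len=0.6253
  (v12,v16,v17) [-+-] → (-1.22883, 1.04537, 0.3914)–(-1.83243, 0, 0.3914)  len=1.2071
  (v15,v20,v16) [--+] → (-2.0317, -0.647612, 0.3914)–(-2.4056, 0, 0.3914)  len=0.7478
  (v16,v20,v21) [+-+] → (-2.0317, -0.647612, 0.3914)–(-1.20284, -2.08332, 0.3914)  len=1.6578
  (v16,v21,v17) [++-] → (-1.51979, -0.541533, 0.3914)–(-1.83243, 0, 0.3914)  len=0.6253
  (v17,v21,v22) [-+-] → (-1.51979, -0.541533, 0.3914)–(-0.916192, -1.5869, 0.3914)  len=1.2071
  (v20,v25,v21) [--+] → (-0.455036, -2.08332, 0.3914)–(-1.20284, -2.08332, 0.3914)  len=0.7478
  (v21,v25,v26) [+-+] → (-0.455036, -2.08332, 0.3914)–(1.20284, -2.08332, 0.3914)  len=1.6579
  (v21,v26,v22) [++-] → (-0.290863, -1.5869, 0.3914)–(-0.916192, -1.5869, 0.3914)  len=0.6253
  (v22,v26,v27) [-+-] → (-0.290863, -1.5869, 0.3914)–(0.916192, -1.5869, 0.3914)  len=1.2071
  (v25,v0,v26) [--+] → (1.57674, -1.43571, 0.3914)–(1.20284, -2.08332, 0.3914)  len=0.7478
  (v26,v0,v1) [+-+] → (1.57674, -1.43571, 0.3914)–(2.4056, 0, 0.3914)  len=1.6578
  (v26,v1,v27) [++-] → (1.22883, -1.04537, 0.3914)–(0.916192, -1.5869, 0.3914)  len=0.6253
  (v27,v1,v2) [-+-] → (1.22883, -1.04537, 0.3914)–(1.83243, 0, 0.3914)  len=1.2071

Chained into 2 loop(s):
  loop 1: 12 segments, perimeter = 14.4337
  loop 2: 12 segments, perimeter = 10.9944
Total perimeter = 25.428

loops=2 perimeter=25.428


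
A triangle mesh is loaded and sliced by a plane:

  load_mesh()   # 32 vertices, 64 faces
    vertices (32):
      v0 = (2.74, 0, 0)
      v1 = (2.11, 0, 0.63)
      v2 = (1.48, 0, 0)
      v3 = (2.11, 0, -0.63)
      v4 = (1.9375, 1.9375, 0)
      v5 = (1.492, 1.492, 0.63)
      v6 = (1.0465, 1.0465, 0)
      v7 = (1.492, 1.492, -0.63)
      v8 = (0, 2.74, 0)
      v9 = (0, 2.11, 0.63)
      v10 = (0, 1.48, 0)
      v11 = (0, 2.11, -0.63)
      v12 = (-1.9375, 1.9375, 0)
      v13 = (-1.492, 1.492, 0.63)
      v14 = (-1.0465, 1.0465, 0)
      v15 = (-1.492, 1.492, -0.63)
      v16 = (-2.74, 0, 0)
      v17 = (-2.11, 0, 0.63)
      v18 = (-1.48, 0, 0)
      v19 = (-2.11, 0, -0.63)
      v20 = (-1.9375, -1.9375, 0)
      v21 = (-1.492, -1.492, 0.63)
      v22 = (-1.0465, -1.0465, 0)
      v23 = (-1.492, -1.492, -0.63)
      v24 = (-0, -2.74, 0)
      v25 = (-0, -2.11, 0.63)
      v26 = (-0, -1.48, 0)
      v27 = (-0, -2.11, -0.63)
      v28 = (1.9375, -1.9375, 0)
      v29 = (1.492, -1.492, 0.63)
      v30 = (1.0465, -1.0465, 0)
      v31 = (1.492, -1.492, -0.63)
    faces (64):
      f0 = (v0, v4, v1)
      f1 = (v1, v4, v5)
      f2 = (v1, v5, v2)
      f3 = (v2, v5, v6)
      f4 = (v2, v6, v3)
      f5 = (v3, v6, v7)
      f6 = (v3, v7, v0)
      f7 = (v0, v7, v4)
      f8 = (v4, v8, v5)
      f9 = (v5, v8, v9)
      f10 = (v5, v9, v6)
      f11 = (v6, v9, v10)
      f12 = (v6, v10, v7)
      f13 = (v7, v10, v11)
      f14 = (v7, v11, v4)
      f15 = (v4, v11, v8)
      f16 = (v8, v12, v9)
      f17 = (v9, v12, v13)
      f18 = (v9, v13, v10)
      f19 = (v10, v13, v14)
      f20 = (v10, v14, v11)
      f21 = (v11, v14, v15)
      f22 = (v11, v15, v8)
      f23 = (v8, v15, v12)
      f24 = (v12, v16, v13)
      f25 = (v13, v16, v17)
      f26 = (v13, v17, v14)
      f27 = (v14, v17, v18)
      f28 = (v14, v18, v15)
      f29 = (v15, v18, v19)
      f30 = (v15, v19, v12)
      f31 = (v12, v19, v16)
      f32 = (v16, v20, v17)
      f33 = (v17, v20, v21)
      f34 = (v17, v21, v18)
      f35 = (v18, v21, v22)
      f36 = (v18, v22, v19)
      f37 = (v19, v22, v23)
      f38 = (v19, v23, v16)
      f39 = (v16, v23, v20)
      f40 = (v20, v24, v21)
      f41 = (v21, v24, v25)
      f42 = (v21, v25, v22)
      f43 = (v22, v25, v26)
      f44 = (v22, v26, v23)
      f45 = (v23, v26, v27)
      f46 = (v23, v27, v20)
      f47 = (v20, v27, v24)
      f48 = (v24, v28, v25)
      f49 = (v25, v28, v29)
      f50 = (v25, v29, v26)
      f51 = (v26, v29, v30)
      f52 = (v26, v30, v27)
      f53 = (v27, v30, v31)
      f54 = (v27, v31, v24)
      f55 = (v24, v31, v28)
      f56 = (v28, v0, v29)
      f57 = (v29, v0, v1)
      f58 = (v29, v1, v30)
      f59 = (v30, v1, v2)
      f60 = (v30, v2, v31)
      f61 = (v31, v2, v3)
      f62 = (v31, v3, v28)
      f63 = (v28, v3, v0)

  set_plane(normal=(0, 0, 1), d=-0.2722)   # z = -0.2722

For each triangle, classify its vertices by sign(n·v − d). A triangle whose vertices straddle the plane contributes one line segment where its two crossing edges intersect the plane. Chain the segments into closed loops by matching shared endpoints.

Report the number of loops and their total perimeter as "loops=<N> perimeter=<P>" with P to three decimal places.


Straddling triangles (32 of 64):
  (v2,v6,v3) [++-] → (1.506, 0.594346, -0.2722)–(1.7522, 0, -0.2722)  len=0.6433
  (v3,v6,v7) [-+-] → (1.506, 0.594346, -0.2722)–(1.23898, 1.23898, -0.2722)  len=0.6978
  (v3,v7,v0) [--+] → (2.20078, 0.644639, -0.2722)–(2.4678, 0, -0.2722)  len=0.6978
  (v0,v7,v4) [+-+] → (2.20078, 0.644639, -0.2722)–(1.74502, 1.74502, -0.2722)  len=1.1910
  (v6,v10,v7) [++-] → (0.644639, 1.48518, -0.2722)–(1.23898, 1.23898, -0.2722)  len=0.6433
  (v7,v10,v11) [-+-] → (0.644639, 1.48518, -0.2722)–(0, 1.7522, -0.2722)  len=0.6978
  (v7,v11,v4) [--+] → (1.10038, 2.01203, -0.2722)–(1.74502, 1.74502, -0.2722)  len=0.6978
  (v4,v11,v8) [+-+] → (1.10038, 2.01203, -0.2722)–(0, 2.4678, -0.2722)  len=1.1910
  (v10,v14,v11) [++-] → (-0.594346, 1.506, -0.2722)–(0, 1.7522, -0.2722)  len=0.6433
  (v11,v14,v15) [-+-] → (-0.594346, 1.506, -0.2722)–(-1.23898, 1.23898, -0.2722)  len=0.6978
  (v11,v15,v8) [--+] → (-0.644639, 2.20078, -0.2722)–(0, 2.4678, -0.2722)  len=0.6978
  (v8,v15,v12) [+-+] → (-0.644639, 2.20078, -0.2722)–(-1.74502, 1.74502, -0.2722)  len=1.1910
  (v14,v18,v15) [++-] → (-1.48518, 0.644639, -0.2722)–(-1.23898, 1.23898, -0.2722)  len=0.6433
  (v15,v18,v19) [-+-] → (-1.48518, 0.644639, -0.2722)–(-1.7522, 0, -0.2722)  len=0.6978
  (v15,v19,v12) [--+] → (-2.01203, 1.10038, -0.2722)–(-1.74502, 1.74502, -0.2722)  len=0.6978
  (v12,v19,v16) [+-+] → (-2.01203, 1.10038, -0.2722)–(-2.4678, 0, -0.2722)  len=1.1910
  (v18,v22,v19) [++-] → (-1.506, -0.594346, -0.2722)–(-1.7522, 0, -0.2722)  len=0.6433
  (v19,v22,v23) [-+-] → (-1.506, -0.594346, -0.2722)–(-1.23898, -1.23898, -0.2722)  len=0.6978
  (v19,v23,v16) [--+] → (-2.20078, -0.644639, -0.2722)–(-2.4678, 0, -0.2722)  len=0.6978
  (v16,v23,v20) [+-+] → (-2.20078, -0.644639, -0.2722)–(-1.74502, -1.74502, -0.2722)  len=1.1910
  (v22,v26,v23) [++-] → (-0.644639, -1.48518, -0.2722)–(-1.23898, -1.23898, -0.2722)  len=0.6433
  (v23,v26,v27) [-+-] → (-0.644639, -1.48518, -0.2722)–(0, -1.7522, -0.2722)  len=0.6978
  (v23,v27,v20) [--+] → (-1.10038, -2.01203, -0.2722)–(-1.74502, -1.74502, -0.2722)  len=0.6978
  (v20,v27,v24) [+-+] → (-1.10038, -2.01203, -0.2722)–(0, -2.4678, -0.2722)  len=1.1910
  (v26,v30,v27) [++-] → (0.594346, -1.506, -0.2722)–(0, -1.7522, -0.2722)  len=0.6433
  (v27,v30,v31) [-+-] → (0.594346, -1.506, -0.2722)–(1.23898, -1.23898, -0.2722)  len=0.6978
  (v27,v31,v24) [--+] → (0.644639, -2.20078, -0.2722)–(0, -2.4678, -0.2722)  len=0.6978
  (v24,v31,v28) [+-+] → (0.644639, -2.20078, -0.2722)–(1.74502, -1.74502, -0.2722)  len=1.1910
  (v30,v2,v31) [++-] → (1.48518, -0.644639, -0.2722)–(1.23898, -1.23898, -0.2722)  len=0.6433
  (v31,v2,v3) [-+-] → (1.48518, -0.644639, -0.2722)–(1.7522, 0, -0.2722)  len=0.6978
  (v31,v3,v28) [--+] → (2.01203, -1.10038, -0.2722)–(1.74502, -1.74502, -0.2722)  len=0.6978
  (v28,v3,v0) [+-+] → (2.01203, -1.10038, -0.2722)–(2.4678, 0, -0.2722)  len=1.1910

Chained into 2 loop(s):
  loop 1: 16 segments, perimeter = 10.7286
  loop 2: 16 segments, perimeter = 15.1103
Total perimeter = 25.839

loops=2 perimeter=25.839


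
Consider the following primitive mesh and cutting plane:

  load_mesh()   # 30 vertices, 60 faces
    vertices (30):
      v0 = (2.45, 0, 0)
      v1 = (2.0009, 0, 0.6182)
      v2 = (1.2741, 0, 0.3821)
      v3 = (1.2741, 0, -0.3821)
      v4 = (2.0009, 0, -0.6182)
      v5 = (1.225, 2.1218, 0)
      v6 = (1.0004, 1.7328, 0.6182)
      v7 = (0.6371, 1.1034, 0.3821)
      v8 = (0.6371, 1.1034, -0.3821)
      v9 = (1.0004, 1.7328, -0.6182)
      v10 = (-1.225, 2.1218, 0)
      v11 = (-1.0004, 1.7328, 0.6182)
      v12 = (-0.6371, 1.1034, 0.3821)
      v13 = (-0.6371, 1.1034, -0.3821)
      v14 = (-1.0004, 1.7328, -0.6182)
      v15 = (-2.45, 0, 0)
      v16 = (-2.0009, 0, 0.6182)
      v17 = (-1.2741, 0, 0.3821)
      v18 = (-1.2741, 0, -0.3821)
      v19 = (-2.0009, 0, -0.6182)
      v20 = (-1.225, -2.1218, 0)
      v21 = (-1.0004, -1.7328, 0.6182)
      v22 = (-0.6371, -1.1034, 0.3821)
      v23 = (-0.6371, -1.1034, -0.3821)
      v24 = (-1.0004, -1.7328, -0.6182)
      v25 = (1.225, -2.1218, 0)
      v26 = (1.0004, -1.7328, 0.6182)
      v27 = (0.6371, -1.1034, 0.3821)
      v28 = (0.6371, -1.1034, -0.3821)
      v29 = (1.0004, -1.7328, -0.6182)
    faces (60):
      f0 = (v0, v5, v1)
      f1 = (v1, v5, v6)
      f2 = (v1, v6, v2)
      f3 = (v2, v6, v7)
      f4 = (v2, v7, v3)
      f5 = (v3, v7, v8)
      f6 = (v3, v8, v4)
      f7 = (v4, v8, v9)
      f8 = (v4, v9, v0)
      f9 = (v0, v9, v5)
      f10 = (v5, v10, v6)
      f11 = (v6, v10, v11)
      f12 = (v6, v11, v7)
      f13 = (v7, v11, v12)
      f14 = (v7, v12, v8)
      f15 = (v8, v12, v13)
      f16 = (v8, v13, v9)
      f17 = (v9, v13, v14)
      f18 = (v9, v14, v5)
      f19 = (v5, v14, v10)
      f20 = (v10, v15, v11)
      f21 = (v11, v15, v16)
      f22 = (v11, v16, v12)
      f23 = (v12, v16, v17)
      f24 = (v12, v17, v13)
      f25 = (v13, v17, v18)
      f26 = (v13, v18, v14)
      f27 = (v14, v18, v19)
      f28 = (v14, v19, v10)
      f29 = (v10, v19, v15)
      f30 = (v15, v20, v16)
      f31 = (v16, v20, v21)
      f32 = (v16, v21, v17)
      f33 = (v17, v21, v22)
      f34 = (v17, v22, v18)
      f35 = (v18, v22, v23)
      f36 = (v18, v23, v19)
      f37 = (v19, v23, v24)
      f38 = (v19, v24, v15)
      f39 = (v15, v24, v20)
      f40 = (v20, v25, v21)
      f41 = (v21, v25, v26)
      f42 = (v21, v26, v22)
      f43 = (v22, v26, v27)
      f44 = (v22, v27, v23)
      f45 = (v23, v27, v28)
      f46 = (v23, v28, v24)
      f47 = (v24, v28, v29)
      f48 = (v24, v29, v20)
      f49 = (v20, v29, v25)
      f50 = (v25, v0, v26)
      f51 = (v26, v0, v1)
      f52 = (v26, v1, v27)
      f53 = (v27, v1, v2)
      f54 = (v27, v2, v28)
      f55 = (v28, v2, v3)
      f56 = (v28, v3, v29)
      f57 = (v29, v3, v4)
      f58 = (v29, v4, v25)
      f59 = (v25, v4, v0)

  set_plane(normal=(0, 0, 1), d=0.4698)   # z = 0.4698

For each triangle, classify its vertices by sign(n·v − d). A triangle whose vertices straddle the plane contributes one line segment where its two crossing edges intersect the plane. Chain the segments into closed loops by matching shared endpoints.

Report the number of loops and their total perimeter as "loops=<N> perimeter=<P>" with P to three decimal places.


loops=2 perimeter=21.917

Straddling triangles (24 of 60):
  (v0,v5,v1) [--+] → (1.81464, 0.509342, 0.4698)–(2.10871, 0, 0.4698)  len=0.5881
  (v1,v5,v6) [+-+] → (1.81464, 0.509342, 0.4698)–(1.05432, 1.82618, 0.4698)  len=1.5206
  (v1,v6,v2) [++-] → (1.17243, 0.643653, 0.4698)–(1.54407, 0, 0.4698)  len=0.7432
  (v2,v6,v7) [-+-] → (1.17243, 0.643653, 0.4698)–(0.772049, 1.33719, 0.4698)  len=0.8008
  (v5,v10,v6) [--+] → (0.466189, 1.82618, 0.4698)–(1.05432, 1.82618, 0.4698)  len=0.5881
  (v6,v10,v11) [+-+] → (0.466189, 1.82618, 0.4698)–(-1.05432, 1.82618, 0.4698)  len=1.5205
  (v6,v11,v7) [++-] → (0.0288461, 1.33719, 0.4698)–(0.772049, 1.33719, 0.4698)  len=0.7432
  (v7,v11,v12) [-+-] → (0.0288461, 1.33719, 0.4698)–(-0.772049, 1.33719, 0.4698)  len=0.8009
  (v10,v15,v11) [--+] → (-1.34838, 1.31684, 0.4698)–(-1.05432, 1.82618, 0.4698)  len=0.5881
  (v11,v15,v16) [+-+] → (-1.34838, 1.31684, 0.4698)–(-2.10871, 0, 0.4698)  len=1.5206
  (v11,v16,v12) [++-] → (-1.14369, 0.693539, 0.4698)–(-0.772049, 1.33719, 0.4698)  len=0.7432
  (v12,v16,v17) [-+-] → (-1.14369, 0.693539, 0.4698)–(-1.54407, 0, 0.4698)  len=0.8008
  (v15,v20,v16) [--+] → (-1.81464, -0.509342, 0.4698)–(-2.10871, 0, 0.4698)  len=0.5881
  (v16,v20,v21) [+-+] → (-1.81464, -0.509342, 0.4698)–(-1.05432, -1.82618, 0.4698)  len=1.5206
  (v16,v21,v17) [++-] → (-1.17243, -0.643653, 0.4698)–(-1.54407, 0, 0.4698)  len=0.7432
  (v17,v21,v22) [-+-] → (-1.17243, -0.643653, 0.4698)–(-0.772049, -1.33719, 0.4698)  len=0.8008
  (v20,v25,v21) [--+] → (-0.466189, -1.82618, 0.4698)–(-1.05432, -1.82618, 0.4698)  len=0.5881
  (v21,v25,v26) [+-+] → (-0.466189, -1.82618, 0.4698)–(1.05432, -1.82618, 0.4698)  len=1.5205
  (v21,v26,v22) [++-] → (-0.0288461, -1.33719, 0.4698)–(-0.772049, -1.33719, 0.4698)  len=0.7432
  (v22,v26,v27) [-+-] → (-0.0288461, -1.33719, 0.4698)–(0.772049, -1.33719, 0.4698)  len=0.8009
  (v25,v0,v26) [--+] → (1.34838, -1.31684, 0.4698)–(1.05432, -1.82618, 0.4698)  len=0.5881
  (v26,v0,v1) [+-+] → (1.34838, -1.31684, 0.4698)–(2.10871, 0, 0.4698)  len=1.5206
  (v26,v1,v27) [++-] → (1.14369, -0.693539, 0.4698)–(0.772049, -1.33719, 0.4698)  len=0.7432
  (v27,v1,v2) [-+-] → (1.14369, -0.693539, 0.4698)–(1.54407, 0, 0.4698)  len=0.8008

Chained into 2 loop(s):
  loop 1: 12 segments, perimeter = 12.6521
  loop 2: 12 segments, perimeter = 9.2644
Total perimeter = 21.917


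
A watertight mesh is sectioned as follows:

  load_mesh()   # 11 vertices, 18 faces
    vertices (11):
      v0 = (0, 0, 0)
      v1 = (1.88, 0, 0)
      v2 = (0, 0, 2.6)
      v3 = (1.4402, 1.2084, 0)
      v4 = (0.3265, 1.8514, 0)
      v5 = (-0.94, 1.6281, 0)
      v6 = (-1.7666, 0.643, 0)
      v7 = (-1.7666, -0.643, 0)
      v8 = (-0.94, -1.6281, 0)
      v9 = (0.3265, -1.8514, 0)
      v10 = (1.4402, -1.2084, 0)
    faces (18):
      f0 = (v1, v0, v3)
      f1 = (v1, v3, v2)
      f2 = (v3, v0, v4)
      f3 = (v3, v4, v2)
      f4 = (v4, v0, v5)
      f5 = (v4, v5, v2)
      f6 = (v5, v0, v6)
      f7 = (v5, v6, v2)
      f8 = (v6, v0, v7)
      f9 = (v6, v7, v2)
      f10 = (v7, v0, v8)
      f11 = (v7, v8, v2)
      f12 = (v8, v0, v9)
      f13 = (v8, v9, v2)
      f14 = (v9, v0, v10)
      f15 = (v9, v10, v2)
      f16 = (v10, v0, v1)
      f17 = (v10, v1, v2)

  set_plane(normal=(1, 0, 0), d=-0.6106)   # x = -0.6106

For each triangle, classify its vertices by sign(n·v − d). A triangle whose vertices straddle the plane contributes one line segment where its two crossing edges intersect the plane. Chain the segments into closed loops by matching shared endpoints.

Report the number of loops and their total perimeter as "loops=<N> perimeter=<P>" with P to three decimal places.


Straddling triangles (10 of 18):
  (v4,v0,v5) [++-] → (-0.6106, 1.05757, 0)–(-0.6106, 1.68618, 0)  len=0.6286
  (v4,v5,v2) [+-+] → (-0.6106, 1.68618, 0)–(-0.6106, 1.05757, 0.911106)  len=1.1069
  (v5,v0,v6) [-+-] → (-0.6106, 1.05757, 0)–(-0.6106, 0.222244, 0)  len=0.8353
  (v5,v6,v2) [--+] → (-0.6106, 0.222244, 1.70135)–(-0.6106, 1.05757, 0.911106)  len=1.1499
  (v6,v0,v7) [-+-] → (-0.6106, 0.222244, 0)–(-0.6106, -0.222244, 0)  len=0.4445
  (v6,v7,v2) [--+] → (-0.6106, -0.222244, 1.70135)–(-0.6106, 0.222244, 1.70135)  len=0.4445
  (v7,v0,v8) [-+-] → (-0.6106, -0.222244, 0)–(-0.6106, -1.05757, 0)  len=0.8353
  (v7,v8,v2) [--+] → (-0.6106, -1.05757, 0.911106)–(-0.6106, -0.222244, 1.70135)  len=1.1499
  (v8,v0,v9) [-++] → (-0.6106, -1.05757, 0)–(-0.6106, -1.68618, 0)  len=0.6286
  (v8,v9,v2) [-++] → (-0.6106, -1.68618, 0)–(-0.6106, -1.05757, 0.911106)  len=1.1069

Chained into 1 loop(s):
  loop 1: 10 segments, perimeter = 8.3305
Total perimeter = 8.330

loops=1 perimeter=8.330


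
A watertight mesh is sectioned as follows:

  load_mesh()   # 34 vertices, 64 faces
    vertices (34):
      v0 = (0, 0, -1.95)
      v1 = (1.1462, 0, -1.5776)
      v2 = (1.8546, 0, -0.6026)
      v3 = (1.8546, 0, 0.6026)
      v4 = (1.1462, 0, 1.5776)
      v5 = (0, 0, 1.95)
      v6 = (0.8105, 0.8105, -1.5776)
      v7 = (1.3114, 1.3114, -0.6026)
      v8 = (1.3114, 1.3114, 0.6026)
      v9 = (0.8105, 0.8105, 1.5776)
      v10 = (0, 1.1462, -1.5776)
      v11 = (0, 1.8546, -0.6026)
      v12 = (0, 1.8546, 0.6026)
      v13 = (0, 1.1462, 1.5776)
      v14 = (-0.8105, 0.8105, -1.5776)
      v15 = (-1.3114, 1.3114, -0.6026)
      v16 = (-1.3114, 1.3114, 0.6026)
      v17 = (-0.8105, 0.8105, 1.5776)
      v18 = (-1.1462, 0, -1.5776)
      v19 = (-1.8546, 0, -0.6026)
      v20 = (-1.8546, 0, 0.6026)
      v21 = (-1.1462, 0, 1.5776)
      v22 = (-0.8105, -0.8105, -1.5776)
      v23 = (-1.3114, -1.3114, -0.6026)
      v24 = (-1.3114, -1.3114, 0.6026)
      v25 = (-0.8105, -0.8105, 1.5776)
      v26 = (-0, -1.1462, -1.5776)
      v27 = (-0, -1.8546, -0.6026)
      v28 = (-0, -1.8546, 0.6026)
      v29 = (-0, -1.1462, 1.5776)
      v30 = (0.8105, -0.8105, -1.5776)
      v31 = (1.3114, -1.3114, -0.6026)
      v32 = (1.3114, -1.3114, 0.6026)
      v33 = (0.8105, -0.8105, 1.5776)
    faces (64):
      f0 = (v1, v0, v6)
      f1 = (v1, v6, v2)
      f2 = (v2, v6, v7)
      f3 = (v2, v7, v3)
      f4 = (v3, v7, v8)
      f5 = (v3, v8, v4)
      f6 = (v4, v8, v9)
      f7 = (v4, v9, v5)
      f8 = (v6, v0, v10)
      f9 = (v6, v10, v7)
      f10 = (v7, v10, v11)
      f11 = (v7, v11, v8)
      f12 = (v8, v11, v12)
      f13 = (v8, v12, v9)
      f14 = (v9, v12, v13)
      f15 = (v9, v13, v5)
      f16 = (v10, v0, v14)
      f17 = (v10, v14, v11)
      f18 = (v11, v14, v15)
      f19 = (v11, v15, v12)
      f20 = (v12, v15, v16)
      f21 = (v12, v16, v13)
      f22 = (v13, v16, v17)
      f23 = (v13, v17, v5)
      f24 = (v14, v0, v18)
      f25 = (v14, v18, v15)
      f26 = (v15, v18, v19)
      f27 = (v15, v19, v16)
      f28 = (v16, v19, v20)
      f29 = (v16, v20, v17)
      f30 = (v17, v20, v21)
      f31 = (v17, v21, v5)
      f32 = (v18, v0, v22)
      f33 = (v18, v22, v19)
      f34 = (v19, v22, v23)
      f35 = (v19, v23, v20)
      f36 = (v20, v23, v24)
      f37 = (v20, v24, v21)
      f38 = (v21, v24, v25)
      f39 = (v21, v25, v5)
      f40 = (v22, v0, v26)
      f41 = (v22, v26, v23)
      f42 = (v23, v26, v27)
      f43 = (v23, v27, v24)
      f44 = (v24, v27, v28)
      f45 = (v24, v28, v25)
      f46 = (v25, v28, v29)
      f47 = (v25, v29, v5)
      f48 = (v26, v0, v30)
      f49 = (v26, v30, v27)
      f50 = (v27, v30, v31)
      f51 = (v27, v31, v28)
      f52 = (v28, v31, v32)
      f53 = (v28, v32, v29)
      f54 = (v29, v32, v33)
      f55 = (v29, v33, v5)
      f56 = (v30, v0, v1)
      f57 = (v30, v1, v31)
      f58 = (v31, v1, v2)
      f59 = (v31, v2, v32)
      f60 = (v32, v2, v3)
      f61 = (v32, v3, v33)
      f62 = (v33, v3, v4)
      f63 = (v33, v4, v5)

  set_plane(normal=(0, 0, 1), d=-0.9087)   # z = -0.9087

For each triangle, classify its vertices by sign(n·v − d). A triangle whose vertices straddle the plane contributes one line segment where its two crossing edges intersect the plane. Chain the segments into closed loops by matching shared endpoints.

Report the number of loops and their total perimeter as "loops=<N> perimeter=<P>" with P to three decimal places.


loops=1 perimeter=9.994

Straddling triangles (16 of 64):
  (v1,v6,v2) [--+] → (1.52681, 0.254455, -0.9087)–(1.6322, 0, -0.9087)  len=0.2754
  (v2,v6,v7) [+-+] → (1.52681, 0.254455, -0.9087)–(1.15414, 1.15414, -0.9087)  len=0.9738
  (v6,v10,v7) [--+] → (0.899688, 1.25954, -0.9087)–(1.15414, 1.15414, -0.9087)  len=0.2754
  (v7,v10,v11) [+-+] → (0.899688, 1.25954, -0.9087)–(0, 1.6322, -0.9087)  len=0.9738
  (v10,v14,v11) [--+] → (-0.254455, 1.52681, -0.9087)–(0, 1.6322, -0.9087)  len=0.2754
  (v11,v14,v15) [+-+] → (-0.254455, 1.52681, -0.9087)–(-1.15414, 1.15414, -0.9087)  len=0.9738
  (v14,v18,v15) [--+] → (-1.25954, 0.899688, -0.9087)–(-1.15414, 1.15414, -0.9087)  len=0.2754
  (v15,v18,v19) [+-+] → (-1.25954, 0.899688, -0.9087)–(-1.6322, 0, -0.9087)  len=0.9738
  (v18,v22,v19) [--+] → (-1.52681, -0.254455, -0.9087)–(-1.6322, 0, -0.9087)  len=0.2754
  (v19,v22,v23) [+-+] → (-1.52681, -0.254455, -0.9087)–(-1.15414, -1.15414, -0.9087)  len=0.9738
  (v22,v26,v23) [--+] → (-0.899688, -1.25954, -0.9087)–(-1.15414, -1.15414, -0.9087)  len=0.2754
  (v23,v26,v27) [+-+] → (-0.899688, -1.25954, -0.9087)–(0, -1.6322, -0.9087)  len=0.9738
  (v26,v30,v27) [--+] → (0.254455, -1.52681, -0.9087)–(0, -1.6322, -0.9087)  len=0.2754
  (v27,v30,v31) [+-+] → (0.254455, -1.52681, -0.9087)–(1.15414, -1.15414, -0.9087)  len=0.9738
  (v30,v1,v31) [--+] → (1.25954, -0.899688, -0.9087)–(1.15414, -1.15414, -0.9087)  len=0.2754
  (v31,v1,v2) [+-+] → (1.25954, -0.899688, -0.9087)–(1.6322, 0, -0.9087)  len=0.9738

Chained into 1 loop(s):
  loop 1: 16 segments, perimeter = 9.9939
Total perimeter = 9.994
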